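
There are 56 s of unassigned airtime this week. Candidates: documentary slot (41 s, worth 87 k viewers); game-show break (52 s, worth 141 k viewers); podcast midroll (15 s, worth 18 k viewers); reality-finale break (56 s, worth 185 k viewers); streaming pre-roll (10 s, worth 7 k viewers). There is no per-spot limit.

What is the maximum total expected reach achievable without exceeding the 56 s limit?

Reality-finale break uses 56 of the 56 s and totals 185.
That's the maximum — no swap from here does better than 185.

185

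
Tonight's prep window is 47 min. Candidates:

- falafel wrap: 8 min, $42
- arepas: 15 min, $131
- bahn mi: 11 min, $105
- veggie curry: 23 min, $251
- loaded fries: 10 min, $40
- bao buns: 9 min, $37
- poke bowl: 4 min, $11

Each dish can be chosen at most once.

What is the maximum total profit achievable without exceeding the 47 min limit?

424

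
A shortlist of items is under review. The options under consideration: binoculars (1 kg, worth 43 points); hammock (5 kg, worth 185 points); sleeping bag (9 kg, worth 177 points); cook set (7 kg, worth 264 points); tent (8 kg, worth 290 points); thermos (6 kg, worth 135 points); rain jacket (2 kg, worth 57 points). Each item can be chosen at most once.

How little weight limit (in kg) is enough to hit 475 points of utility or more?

Need the lightest bundle worth ≥ 475.
binoculars + hammock + cook set: 492 utility at 13 kg.
Below 13 kg the best achievable stays under 475.

13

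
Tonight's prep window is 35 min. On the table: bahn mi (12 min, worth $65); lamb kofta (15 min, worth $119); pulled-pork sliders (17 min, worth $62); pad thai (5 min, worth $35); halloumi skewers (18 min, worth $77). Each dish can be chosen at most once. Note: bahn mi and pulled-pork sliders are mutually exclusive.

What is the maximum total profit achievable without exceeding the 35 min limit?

Best packing: bahn mi + lamb kofta + pad thai — 32 min, 219 total.
Runner-up lamb kofta + halloumi skewers tops out at 196.

219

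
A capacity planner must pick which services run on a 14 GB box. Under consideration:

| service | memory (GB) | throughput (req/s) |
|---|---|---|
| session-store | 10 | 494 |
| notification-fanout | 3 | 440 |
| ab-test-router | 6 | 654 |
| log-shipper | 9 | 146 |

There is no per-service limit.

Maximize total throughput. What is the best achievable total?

1760

Ranking by ratio (throughput/GB): notification-fanout 146.67, ab-test-router 109.00, session-store 49.40.
4×notification-fanout uses 12 of the 14 GB and totals 1760.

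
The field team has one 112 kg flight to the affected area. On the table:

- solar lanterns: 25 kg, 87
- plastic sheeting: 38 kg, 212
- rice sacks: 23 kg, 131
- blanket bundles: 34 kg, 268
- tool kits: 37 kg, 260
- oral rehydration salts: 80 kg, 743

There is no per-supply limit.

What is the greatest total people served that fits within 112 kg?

874

Taking rice sacks + oral rehydration salts: 103 kg used, 874 in people served.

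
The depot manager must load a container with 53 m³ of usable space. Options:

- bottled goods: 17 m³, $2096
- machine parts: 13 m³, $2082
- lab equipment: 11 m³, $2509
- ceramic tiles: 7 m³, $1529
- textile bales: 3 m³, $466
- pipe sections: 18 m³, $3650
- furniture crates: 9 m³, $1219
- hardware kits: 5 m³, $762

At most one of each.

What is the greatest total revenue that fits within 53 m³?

10236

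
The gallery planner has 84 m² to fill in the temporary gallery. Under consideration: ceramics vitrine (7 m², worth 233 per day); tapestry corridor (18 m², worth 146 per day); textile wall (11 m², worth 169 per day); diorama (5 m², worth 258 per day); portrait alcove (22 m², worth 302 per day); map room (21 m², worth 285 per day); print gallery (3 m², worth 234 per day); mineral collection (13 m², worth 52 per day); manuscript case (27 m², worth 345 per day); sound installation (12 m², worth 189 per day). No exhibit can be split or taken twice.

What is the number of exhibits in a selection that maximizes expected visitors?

7

Optimal total is 1670.
For example ceramics vitrine + textile wall + diorama + portrait alcove + map room + print gallery + sound installation achieves it, using 81 m².
Any selection reaching 1670 contains exactly 7 exhibits.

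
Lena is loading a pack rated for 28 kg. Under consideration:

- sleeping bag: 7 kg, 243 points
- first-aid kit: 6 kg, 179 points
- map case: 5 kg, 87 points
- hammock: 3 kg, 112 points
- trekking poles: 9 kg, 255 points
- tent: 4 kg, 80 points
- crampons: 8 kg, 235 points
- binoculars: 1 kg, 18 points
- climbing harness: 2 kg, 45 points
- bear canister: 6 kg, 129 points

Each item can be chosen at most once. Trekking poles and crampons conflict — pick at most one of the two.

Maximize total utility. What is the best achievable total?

Greedy by ratio would take sleeping bag + first-aid kit + hammock + crampons + binoculars + climbing harness: 27 kg used, total 832.
The 8 kg tied up in crampons is better spent on trekking poles — total rises to 852 (28 kg).
Runner-up sleeping bag + first-aid kit + hammock + tent + crampons tops out at 849.

852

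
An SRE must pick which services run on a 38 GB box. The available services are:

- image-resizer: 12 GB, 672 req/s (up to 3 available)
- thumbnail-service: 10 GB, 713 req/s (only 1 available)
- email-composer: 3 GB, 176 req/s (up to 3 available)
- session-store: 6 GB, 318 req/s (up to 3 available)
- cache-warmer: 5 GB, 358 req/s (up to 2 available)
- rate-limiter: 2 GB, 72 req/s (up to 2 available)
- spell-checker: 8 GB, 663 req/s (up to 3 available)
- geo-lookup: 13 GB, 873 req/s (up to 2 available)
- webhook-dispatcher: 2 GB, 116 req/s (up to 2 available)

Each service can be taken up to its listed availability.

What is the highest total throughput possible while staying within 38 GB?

2937

Ranking by ratio (throughput/GB): spell-checker 82.88, cache-warmer 71.60, thumbnail-service 71.30.
The ratio heuristic lands on email-composer + 2×cache-warmer + 3×spell-checker (2881) but leaves 1 GB idle.
Dropping email-composer frees 3 GB; slotting in 2×webhook-dispatcher (4 GB) lifts the total to 2937 at 38 GB.
No other feasible combination exceeds 2937.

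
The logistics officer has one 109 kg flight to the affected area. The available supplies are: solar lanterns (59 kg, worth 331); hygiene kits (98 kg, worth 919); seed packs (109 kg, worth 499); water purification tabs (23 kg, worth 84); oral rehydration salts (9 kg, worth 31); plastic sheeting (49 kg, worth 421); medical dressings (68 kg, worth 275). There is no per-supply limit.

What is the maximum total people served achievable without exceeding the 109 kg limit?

The ratio ordering already packs tightly: hygiene kits + oral rehydration salts, 107 kg, 950.
Every other selection either busts 109 kg or fails to beat 950.

950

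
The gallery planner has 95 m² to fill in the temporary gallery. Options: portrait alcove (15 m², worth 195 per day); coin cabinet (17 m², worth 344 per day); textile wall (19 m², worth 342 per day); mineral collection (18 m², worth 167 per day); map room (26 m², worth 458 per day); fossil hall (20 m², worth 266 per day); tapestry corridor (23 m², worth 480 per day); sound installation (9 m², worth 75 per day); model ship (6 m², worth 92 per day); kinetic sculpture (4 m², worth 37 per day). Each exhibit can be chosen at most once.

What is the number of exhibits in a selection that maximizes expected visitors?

6

Best achievable expected visitors is 1753.
One optimal bundle: coin cabinet + textile wall + map room + tapestry corridor + model ship + kinetic sculpture (95 m²).
All optima have 6 exhibits.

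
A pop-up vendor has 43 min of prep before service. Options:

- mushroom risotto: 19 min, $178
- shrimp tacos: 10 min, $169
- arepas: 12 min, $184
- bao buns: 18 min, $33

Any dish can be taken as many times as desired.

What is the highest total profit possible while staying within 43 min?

691

A density-first pass picks 4×shrimp tacos — 676 at 40 min.
The 10 min tied up in shrimp tacos is better spent on arepas — total rises to 691 (42 min).
Every other selection either busts 43 min or fails to beat 691.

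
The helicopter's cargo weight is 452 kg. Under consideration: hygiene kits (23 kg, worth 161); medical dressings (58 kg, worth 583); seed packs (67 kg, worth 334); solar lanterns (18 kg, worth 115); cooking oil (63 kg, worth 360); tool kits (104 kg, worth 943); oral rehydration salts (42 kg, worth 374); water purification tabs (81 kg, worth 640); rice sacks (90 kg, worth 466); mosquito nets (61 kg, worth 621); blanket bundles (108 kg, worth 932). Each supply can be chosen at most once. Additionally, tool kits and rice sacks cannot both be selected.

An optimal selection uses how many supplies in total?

Best achievable people served is 3880.
One optimal bundle: hygiene kits + medical dressings + tool kits + water purification tabs + mosquito nets + blanket bundles (435 kg).
Any selection reaching 3880 contains exactly 6 supplies.

6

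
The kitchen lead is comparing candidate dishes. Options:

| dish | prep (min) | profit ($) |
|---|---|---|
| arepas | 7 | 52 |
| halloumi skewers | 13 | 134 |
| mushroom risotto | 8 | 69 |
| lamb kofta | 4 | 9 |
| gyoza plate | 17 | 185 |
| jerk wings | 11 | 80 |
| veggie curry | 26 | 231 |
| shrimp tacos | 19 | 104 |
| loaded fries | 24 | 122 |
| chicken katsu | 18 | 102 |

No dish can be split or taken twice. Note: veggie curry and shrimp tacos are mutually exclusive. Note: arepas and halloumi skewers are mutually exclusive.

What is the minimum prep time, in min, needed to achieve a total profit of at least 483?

Look for the lowest-prep combination reaching 483.
Taking mushroom risotto + gyoza plate + veggie curry gives 485 (≥ 483) for 51 min.
No combination under 51 min hits 483.

51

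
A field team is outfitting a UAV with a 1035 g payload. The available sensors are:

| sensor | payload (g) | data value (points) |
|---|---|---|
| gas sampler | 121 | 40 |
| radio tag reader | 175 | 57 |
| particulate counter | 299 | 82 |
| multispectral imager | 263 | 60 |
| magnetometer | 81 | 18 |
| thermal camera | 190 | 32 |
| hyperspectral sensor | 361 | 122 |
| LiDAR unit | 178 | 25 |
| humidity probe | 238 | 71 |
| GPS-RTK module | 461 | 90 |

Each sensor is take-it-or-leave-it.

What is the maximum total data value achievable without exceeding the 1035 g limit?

315

Ranking by ratio (data value/g): hyperspectral sensor 0.34, gas sampler 0.33, radio tag reader 0.33.
Filling by ratio: gas sampler + radio tag reader + magnetometer + hyperspectral sensor + humidity probe for 308, with 59 g left unused.
Dropping radio tag reader and magnetometer frees 256 g; slotting in particulate counter (299 g) lifts the total to 315 at 1019 g.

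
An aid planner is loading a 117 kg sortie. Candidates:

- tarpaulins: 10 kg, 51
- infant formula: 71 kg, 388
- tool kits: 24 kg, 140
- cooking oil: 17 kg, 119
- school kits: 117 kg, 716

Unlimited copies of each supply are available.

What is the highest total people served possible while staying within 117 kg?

765

Tarpaulins + 6×cooking oil uses 112 of the 117 kg and totals 765.
Nothing else within 117 kg beats 765.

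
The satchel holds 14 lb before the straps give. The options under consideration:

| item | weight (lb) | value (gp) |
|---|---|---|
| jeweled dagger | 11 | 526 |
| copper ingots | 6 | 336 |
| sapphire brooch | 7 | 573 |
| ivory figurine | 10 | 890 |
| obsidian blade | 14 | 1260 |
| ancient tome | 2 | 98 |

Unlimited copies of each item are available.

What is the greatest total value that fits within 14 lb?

1260

Obsidian blade uses 14 of the 14 lb and totals 1260.
Nothing else within 14 lb beats 1260.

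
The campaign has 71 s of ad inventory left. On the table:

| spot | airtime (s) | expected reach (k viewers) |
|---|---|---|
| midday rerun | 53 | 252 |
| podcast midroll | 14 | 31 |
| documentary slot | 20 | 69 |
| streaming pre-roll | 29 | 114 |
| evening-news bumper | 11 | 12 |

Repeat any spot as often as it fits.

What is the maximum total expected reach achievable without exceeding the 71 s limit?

283

Taking midday rerun + podcast midroll: 67 s used, 283 in expected reach.
Nothing else within 71 s beats 283.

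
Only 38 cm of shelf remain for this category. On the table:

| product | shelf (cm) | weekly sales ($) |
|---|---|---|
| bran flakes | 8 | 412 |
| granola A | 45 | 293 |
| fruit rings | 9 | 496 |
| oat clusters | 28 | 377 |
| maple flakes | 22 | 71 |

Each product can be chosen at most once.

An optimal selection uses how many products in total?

Best achievable weekly sales is 908.
bran flakes + fruit rings hits 908 at 17 cm.
All optima have 2 products.

2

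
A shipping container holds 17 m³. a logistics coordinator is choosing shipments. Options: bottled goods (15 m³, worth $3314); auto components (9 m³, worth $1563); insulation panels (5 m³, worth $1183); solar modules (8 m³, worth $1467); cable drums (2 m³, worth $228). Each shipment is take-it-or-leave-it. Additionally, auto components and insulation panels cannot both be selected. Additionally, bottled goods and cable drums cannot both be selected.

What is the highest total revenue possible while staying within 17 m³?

Taking the top-ratio shipments first gives insulation panels + solar modules + cable drums for 2878 (15 m³).
Replace insulation panels and solar modules and cable drums with bottled goods: the trade gains 436 net, giving 3314 at 15 m³.
That's the maximum — no feasible swap from here does better than 3314.

3314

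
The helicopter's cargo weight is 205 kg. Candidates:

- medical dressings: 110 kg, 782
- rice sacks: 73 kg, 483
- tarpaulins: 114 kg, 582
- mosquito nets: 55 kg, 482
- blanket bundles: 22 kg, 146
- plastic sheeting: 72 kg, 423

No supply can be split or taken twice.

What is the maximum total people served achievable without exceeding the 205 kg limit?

1411

The ratio heuristic lands on medical dressings + mosquito nets + blanket bundles (1410) but leaves 18 kg idle.
Replace mosquito nets with rice sacks: the trade gains 1 net, giving 1411 at 205 kg.
Runner-up medical dressings + mosquito nets + blanket bundles tops out at 1410.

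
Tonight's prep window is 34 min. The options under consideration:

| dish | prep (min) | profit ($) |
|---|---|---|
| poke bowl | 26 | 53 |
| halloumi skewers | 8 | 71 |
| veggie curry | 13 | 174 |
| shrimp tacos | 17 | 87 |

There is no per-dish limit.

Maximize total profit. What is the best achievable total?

Taking halloumi skewers + 2×veggie curry: 34 min used, 419 in profit.
No other feasible combination exceeds 419.

419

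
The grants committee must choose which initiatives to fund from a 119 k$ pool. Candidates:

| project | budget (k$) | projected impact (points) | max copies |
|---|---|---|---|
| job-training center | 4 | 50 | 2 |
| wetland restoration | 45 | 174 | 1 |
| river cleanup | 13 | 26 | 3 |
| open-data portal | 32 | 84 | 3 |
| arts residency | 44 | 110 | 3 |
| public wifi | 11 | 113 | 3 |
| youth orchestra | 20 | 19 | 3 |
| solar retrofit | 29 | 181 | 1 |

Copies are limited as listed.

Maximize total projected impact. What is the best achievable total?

2×job-training center + wetland restoration + 3×public wifi + solar retrofit uses 115 of the 119 k$ and totals 794.
The spare 4 k$ is too small for any remaining project, and no exchange beats 794.

794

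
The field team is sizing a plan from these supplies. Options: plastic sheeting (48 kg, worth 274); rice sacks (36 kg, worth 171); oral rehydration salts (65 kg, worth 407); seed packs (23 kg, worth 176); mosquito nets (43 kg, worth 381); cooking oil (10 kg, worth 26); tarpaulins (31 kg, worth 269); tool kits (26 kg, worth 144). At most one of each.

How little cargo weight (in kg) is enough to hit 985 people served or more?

133

Need the lightest bundle worth ≥ 985.
Taking rice sacks + seed packs + mosquito nets + tarpaulins gives 997 (≥ 985) for 133 kg.
Below 133 kg the best achievable stays under 985.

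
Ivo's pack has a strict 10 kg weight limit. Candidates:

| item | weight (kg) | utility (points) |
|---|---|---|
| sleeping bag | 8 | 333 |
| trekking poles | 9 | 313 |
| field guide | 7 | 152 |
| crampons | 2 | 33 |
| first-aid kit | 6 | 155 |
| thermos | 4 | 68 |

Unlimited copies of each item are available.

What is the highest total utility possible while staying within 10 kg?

By utility per kg: sleeping bag 41.62, trekking poles 34.78, first-aid kit 25.83 lead.
Best packing: sleeping bag + crampons — 10 kg, 366 total.
That's the maximum — no swap from here does better than 366.

366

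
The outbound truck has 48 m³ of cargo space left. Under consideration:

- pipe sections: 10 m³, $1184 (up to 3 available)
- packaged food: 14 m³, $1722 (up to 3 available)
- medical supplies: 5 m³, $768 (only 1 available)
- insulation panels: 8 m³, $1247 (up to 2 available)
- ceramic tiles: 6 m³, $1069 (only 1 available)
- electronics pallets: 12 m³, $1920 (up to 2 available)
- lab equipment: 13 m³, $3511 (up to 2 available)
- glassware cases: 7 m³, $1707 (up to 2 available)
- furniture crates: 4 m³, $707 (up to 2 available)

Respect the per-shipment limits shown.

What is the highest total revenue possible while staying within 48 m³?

11850

Greedy by ratio would take ceramic tiles + 2×lab equipment + 2×glassware cases: 46 m³ used, total 11505.
Replace ceramic tiles with 2×furniture crates: the trade gains 345 net, giving 11850 at 48 m³.
Every other selection either busts 48 m³ or exceeds an availability limit or fails to beat 11850.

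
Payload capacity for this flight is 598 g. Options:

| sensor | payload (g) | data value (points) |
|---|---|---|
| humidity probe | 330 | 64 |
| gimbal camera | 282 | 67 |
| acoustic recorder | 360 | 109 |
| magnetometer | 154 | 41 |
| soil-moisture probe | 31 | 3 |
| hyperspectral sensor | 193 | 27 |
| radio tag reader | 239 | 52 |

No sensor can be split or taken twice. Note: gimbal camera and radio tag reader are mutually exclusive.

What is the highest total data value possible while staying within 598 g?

Taking acoustic recorder + magnetometer + soil-moisture probe: 545 g used, 153 in data value.

153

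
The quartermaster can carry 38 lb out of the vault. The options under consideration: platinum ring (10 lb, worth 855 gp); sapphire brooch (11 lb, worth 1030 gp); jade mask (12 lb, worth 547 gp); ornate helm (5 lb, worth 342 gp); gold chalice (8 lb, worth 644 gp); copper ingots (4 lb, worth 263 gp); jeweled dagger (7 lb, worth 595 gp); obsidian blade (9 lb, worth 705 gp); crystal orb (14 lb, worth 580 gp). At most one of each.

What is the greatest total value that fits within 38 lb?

Filling by ratio: platinum ring + sapphire brooch + gold chalice + jeweled dagger for 3124, with 2 lb left unused.
The 7 lb tied up in jeweled dagger is better spent on obsidian blade — total rises to 3234 (38 lb).
An exhaustive check of the 512 subsets confirms 3234.

3234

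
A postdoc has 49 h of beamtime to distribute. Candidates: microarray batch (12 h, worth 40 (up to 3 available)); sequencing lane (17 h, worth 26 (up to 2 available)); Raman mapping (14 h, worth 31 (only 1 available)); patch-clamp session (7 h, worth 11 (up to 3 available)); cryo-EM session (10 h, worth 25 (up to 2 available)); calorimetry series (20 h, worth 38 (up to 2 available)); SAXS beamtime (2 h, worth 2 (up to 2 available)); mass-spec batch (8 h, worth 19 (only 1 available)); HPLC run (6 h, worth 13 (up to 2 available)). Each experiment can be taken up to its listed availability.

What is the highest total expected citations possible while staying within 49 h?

147

3×microarray batch + cryo-EM session + SAXS beamtime uses 48 of the 49 h and totals 147.
Every other selection either busts 49 h or exceeds an availability limit or fails to beat 147.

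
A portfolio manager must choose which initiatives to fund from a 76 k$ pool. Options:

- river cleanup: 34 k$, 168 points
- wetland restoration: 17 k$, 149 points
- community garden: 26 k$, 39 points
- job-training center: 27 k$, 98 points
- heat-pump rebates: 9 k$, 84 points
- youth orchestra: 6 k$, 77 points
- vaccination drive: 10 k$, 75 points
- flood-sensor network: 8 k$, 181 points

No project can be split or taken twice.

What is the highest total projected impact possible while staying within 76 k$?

659

Greedy by ratio would take wetland restoration + community garden + heat-pump rebates + youth orchestra + vaccination drive + flood-sensor network: 76 k$ used, total 605.
The 36 k$ tied up in community garden and vaccination drive is better spent on river cleanup — total rises to 659 (74 k$).
The spare 2 k$ is too small for any remaining project, and no exchange beats 659.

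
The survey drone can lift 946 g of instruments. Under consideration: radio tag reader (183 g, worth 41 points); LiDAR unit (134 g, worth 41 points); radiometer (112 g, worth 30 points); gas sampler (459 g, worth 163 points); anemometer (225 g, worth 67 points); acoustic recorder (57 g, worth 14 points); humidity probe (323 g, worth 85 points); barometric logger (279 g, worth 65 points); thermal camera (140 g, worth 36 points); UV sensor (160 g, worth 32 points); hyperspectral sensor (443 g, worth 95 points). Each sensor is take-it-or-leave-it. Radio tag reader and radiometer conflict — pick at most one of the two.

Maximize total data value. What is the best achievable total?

301

Taking LiDAR unit + radiometer + gas sampler + anemometer: 930 g used, 301 in data value.
No other feasible combination exceeds 301.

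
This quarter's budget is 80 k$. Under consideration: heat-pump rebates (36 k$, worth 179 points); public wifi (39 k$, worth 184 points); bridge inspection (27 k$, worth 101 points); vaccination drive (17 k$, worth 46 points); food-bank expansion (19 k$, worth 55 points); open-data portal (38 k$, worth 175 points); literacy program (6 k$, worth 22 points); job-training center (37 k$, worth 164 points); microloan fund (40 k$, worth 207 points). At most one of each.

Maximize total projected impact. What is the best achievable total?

By projected impact per k$: microloan fund 5.17, heat-pump rebates 4.97, public wifi 4.72 lead.
Filling by ratio: heat-pump rebates + microloan fund for 386, with 4 k$ left unused.
Replace heat-pump rebates with public wifi: the trade gains 5 net, giving 391 at 79 k$.
The closest alternative, heat-pump rebates + microloan fund, reaches only 386.

391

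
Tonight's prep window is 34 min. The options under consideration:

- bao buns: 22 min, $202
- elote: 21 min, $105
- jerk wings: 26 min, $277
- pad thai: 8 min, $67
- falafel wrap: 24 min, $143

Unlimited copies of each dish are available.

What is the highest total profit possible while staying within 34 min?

Density check — jerk wings 10.65, bao buns 9.18, pad thai 8.38 are the best per min.
Jerk wings + pad thai uses 34 of the 34 min and totals 344.
No other feasible combination exceeds 344.

344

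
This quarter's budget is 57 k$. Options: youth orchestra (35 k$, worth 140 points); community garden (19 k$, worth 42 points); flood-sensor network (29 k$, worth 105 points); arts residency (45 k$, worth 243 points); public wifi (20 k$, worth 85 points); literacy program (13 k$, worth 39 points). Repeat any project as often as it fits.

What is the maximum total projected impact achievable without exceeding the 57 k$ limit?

By projected impact per k$: arts residency 5.40, public wifi 4.25, youth orchestra 4.00 lead.
Arts residency uses 45 of the 57 k$ and totals 243.
That's the maximum — no swap from here does better than 243.

243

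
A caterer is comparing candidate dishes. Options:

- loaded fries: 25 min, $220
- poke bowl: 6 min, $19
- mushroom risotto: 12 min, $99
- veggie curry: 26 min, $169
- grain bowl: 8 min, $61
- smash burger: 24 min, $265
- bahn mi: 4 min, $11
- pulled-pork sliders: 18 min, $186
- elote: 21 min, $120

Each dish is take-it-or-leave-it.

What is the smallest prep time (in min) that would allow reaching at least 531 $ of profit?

54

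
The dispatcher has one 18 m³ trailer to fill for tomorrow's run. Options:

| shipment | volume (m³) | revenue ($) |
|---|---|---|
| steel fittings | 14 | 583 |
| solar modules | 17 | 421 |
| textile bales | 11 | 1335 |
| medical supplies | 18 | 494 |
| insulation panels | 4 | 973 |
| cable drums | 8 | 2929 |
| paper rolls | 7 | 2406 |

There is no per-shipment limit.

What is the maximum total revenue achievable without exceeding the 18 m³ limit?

Density check — cable drums 366.12, paper rolls 343.71, insulation panels 243.25, textile bales 121.36 are the best per m³.
The ratio ordering already packs tightly: 2×cable drums, 16 m³, 5858.
The spare 2 m³ is too small for any remaining shipment, and no exchange beats 5858.

5858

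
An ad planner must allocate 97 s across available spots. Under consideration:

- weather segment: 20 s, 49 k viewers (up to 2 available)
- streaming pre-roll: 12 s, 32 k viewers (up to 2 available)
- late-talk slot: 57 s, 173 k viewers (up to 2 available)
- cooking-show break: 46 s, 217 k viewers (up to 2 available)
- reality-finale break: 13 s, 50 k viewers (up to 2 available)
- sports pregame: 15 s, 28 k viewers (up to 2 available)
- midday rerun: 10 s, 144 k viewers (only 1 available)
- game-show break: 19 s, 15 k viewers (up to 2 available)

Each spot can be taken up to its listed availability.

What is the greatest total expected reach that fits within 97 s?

493

By expected reach per s: midday rerun 14.40, cooking-show break 4.72, reality-finale break 3.85 lead.
Streaming pre-roll + cooking-show break + 2×reality-finale break + midday rerun uses 94 of the 97 s and totals 493.
Every other selection either busts 97 s or exceeds an availability limit or fails to beat 493.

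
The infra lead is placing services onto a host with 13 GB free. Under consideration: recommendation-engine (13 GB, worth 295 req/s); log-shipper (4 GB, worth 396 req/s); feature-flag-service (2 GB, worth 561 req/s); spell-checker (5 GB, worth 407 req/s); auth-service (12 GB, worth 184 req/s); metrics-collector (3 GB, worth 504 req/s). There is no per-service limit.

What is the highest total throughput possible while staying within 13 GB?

3366

Taking 6×feature-flag-service: 12 GB used, 3366 in throughput.
The spare 1 GB is too small for any remaining service, and no exchange beats 3366.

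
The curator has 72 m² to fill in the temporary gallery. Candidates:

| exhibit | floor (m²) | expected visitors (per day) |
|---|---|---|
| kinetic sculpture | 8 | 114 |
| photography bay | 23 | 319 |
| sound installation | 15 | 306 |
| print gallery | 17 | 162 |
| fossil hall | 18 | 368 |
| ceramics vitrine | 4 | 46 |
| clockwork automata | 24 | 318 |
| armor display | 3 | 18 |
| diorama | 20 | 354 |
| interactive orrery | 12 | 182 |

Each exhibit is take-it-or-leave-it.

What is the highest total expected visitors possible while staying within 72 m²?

Taking sound installation + fossil hall + ceramics vitrine + armor display + diorama + interactive orrery: 72 m² used, 1274 in expected visitors.
That's the maximum — no swap from here does better than 1274.

1274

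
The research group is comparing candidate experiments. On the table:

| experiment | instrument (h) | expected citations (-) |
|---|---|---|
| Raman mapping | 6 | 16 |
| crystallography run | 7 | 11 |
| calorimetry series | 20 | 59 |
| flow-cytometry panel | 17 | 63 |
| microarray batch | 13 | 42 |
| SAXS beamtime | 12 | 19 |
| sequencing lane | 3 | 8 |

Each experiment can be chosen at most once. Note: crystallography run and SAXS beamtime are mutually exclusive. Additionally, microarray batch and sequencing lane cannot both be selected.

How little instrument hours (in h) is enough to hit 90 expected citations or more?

Need the lightest bundle worth ≥ 90.
Raman mapping + crystallography run + flow-cytometry panel: 90 expected citations at 30 h.
No combination under 30 h hits 90.

30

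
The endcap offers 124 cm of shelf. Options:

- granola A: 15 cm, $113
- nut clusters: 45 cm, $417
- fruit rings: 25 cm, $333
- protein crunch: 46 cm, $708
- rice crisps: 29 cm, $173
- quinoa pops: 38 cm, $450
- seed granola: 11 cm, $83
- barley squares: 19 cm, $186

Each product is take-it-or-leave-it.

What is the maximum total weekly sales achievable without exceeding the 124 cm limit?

The ratio heuristic lands on fruit rings + protein crunch + quinoa pops + seed granola (1574) but leaves 4 cm idle.
Replace seed granola with granola A: the trade gains 30 net, giving 1604 at 124 cm.
Next best is fruit rings + protein crunch + quinoa pops + seed granola at 1574 (120 cm) — short by 30.

1604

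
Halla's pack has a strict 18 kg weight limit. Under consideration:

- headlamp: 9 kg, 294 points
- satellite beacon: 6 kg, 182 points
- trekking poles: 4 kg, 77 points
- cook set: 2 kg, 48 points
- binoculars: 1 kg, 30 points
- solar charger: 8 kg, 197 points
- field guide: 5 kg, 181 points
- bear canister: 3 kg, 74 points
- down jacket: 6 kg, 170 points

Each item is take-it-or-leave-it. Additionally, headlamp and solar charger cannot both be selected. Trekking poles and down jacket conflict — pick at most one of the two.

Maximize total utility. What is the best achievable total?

Density check — field guide 36.20, headlamp 32.67, satellite beacon 30.33 are the best per kg.
Taking headlamp + binoculars + field guide + bear canister: 18 kg used, 579 in utility.

579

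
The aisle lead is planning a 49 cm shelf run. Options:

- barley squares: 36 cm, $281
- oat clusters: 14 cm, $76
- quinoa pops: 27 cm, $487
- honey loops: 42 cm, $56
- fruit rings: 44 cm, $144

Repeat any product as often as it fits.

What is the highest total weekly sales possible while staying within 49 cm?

563

Density check — quinoa pops 18.04, barley squares 7.81, oat clusters 5.43 are the best per cm.
Best packing: oat clusters + quinoa pops — 41 cm, 563 total.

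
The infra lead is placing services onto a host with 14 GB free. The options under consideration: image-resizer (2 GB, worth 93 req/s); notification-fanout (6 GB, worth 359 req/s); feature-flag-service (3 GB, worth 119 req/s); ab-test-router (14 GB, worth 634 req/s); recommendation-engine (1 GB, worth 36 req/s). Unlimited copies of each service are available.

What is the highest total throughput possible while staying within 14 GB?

811

The ratio ordering already packs tightly: image-resizer + 2×notification-fanout, 14 GB, 811.
Nothing else within 14 GB beats 811.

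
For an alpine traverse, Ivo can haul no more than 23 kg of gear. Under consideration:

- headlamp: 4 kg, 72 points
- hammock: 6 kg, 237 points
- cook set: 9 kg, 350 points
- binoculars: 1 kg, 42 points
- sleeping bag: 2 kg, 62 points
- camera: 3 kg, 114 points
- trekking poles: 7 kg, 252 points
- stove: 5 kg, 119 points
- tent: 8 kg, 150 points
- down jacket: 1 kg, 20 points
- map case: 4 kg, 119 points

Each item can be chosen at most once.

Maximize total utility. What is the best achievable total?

Greedy by ratio would take hammock + cook set + binoculars + sleeping bag + camera + down jacket: 22 kg used, total 825.
The 6 kg tied up in sleeping bag and camera and down jacket is better spent on trekking poles — total rises to 881 (23 kg).
The closest alternative, hammock + cook set + binoculars + camera + map case, reaches only 862.

881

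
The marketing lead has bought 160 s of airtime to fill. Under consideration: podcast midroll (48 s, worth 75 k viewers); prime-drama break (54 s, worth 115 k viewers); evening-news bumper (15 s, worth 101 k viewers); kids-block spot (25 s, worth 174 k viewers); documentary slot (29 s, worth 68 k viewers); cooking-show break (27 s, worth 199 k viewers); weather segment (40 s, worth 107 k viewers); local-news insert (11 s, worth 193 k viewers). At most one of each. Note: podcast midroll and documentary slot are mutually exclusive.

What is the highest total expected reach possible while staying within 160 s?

842

Evening-news bumper + kids-block spot + documentary slot + cooking-show break + weather segment + local-news insert uses 147 of the 160 s and totals 842.
Nothing else feasible within 160 s beats 842.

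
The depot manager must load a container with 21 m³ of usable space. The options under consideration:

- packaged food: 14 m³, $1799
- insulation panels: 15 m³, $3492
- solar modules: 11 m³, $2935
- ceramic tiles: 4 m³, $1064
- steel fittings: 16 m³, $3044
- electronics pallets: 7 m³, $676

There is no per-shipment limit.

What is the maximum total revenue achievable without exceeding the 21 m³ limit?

Ranking by ratio (revenue/m³): solar modules 266.82, ceramic tiles 266.00, insulation panels 232.80, steel fittings 190.25.
A density-first pass picks solar modules + 2×ceramic tiles — 5063 at 19 m³.
Replace solar modules with 3×ceramic tiles: the trade gains 257 net, giving 5320 at 20 m³.

5320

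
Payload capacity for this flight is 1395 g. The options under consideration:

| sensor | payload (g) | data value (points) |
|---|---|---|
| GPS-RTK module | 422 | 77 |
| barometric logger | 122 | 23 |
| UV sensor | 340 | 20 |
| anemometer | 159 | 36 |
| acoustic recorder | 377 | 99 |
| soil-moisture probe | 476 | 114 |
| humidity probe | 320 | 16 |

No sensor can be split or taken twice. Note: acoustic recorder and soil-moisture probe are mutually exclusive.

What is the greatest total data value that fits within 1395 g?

250

Ranking by ratio (data value/g): acoustic recorder 0.26, soil-moisture probe 0.24, anemometer 0.23.
GPS-RTK module + barometric logger + anemometer + soil-moisture probe uses 1179 of the 1395 g and totals 250.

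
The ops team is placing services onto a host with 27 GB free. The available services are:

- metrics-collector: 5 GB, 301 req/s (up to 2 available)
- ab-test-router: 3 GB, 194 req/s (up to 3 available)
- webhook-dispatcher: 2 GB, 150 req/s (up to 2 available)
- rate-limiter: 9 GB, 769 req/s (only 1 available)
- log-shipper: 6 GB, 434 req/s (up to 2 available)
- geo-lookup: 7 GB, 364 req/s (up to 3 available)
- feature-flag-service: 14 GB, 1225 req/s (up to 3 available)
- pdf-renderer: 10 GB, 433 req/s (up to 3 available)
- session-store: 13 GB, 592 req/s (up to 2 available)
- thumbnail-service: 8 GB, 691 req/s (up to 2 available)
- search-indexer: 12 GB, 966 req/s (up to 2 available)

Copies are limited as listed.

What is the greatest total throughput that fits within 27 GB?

Taking the top-ratio services first gives 2×webhook-dispatcher + feature-flag-service + thumbnail-service for 2216 (26 GB).
The 16 GB tied up in webhook-dispatcher and feature-flag-service is better spent on rate-limiter + thumbnail-service — total rises to 2301 (27 GB).
That's the maximum — no swap from here does better than 2301.

2301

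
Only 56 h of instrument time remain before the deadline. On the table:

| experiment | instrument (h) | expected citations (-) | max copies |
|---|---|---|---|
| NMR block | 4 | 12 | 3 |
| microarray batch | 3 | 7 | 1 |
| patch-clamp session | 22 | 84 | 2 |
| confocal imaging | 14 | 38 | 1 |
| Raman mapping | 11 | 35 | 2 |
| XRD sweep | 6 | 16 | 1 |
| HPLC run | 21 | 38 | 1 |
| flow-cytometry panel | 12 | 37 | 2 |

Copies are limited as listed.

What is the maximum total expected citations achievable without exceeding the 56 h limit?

205

Density check — patch-clamp session 3.82, Raman mapping 3.18, flow-cytometry panel 3.08 are the best per h.
The ratio heuristic lands on 2×patch-clamp session + Raman mapping (203) but leaves 1 h idle.
Dropping Raman mapping frees 11 h; slotting in flow-cytometry panel (12 h) lifts the total to 205 at 56 h.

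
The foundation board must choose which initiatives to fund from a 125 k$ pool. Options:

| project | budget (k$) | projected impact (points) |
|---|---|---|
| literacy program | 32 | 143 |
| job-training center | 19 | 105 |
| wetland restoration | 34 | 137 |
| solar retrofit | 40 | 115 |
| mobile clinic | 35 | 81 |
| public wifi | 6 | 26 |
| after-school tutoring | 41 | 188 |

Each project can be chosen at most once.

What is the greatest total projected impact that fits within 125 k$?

500

Ranking by ratio (projected impact/k$): job-training center 5.53, after-school tutoring 4.59, literacy program 4.47, public wifi 4.33.
Taking the top-ratio projects first gives literacy program + job-training center + public wifi + after-school tutoring for 462 (98 k$).
Replace public wifi and after-school tutoring with wetland restoration + solar retrofit: the trade gains 38 net, giving 500 at 125 k$.
The closest alternative, literacy program + wetland restoration + public wifi + after-school tutoring, reaches only 494.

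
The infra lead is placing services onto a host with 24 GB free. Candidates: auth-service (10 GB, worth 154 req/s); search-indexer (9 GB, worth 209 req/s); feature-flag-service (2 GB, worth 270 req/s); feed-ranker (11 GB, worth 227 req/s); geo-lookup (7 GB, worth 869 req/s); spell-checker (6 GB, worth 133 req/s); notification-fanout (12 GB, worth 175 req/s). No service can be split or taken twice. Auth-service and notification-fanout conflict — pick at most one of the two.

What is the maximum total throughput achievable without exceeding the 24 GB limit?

1481

Best packing: search-indexer + feature-flag-service + geo-lookup + spell-checker — 24 GB, 1481 total.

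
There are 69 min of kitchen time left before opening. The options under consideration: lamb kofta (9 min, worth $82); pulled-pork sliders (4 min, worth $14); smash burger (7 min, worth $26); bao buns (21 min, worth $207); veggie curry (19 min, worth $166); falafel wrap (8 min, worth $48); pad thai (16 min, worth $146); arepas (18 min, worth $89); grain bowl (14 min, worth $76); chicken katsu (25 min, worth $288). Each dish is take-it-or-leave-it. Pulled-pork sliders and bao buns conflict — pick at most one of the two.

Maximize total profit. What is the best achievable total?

Taking the top-ratio dishes first gives smash burger + bao buns + pad thai + chicken katsu for 667 (69 min).
The 28 min tied up in smash burger and bao buns is better spent on lamb kofta + veggie curry — total rises to 682 (69 min).

682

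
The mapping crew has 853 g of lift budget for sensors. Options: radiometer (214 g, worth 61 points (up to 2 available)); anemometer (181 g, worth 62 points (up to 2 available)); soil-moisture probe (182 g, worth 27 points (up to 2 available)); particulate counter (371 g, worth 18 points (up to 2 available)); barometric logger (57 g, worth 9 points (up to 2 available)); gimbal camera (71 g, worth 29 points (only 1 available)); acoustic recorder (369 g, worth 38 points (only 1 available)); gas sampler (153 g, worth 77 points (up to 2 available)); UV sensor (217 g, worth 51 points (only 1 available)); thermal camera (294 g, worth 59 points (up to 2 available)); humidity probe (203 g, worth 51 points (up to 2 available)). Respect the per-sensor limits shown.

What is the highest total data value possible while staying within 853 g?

The ratio ordering already packs tightly: 2×anemometer + 2×barometric logger + gimbal camera + 2×gas sampler, 853 g, 325.
No other feasible combination exceeds 325.

325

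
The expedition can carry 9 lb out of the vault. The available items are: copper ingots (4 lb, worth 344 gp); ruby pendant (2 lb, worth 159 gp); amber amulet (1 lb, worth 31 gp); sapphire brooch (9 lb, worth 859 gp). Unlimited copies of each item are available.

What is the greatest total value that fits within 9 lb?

859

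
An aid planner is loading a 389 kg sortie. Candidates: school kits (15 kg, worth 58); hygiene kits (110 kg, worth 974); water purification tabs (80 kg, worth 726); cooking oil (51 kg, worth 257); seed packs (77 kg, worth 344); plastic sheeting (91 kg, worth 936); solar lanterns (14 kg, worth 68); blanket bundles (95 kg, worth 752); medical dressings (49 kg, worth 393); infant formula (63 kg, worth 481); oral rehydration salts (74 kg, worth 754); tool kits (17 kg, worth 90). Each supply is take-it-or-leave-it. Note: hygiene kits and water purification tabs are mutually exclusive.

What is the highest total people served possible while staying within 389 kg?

Density check — plastic sheeting 10.29, oral rehydration salts 10.19, water purification tabs 9.07 are the best per kg.
Water purification tabs + plastic sheeting + blanket bundles + medical dressings + oral rehydration salts uses 389 of the 389 kg and totals 3561.
An exhaustive check of the 4096 subsets confirms 3561.

3561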